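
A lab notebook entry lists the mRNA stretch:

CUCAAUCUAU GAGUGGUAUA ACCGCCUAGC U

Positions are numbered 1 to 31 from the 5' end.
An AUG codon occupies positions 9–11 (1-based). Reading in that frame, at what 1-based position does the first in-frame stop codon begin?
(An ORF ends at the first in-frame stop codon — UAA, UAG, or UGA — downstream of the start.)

Codons from position 9: AUG (9–11), AGU (12–14), GGU (15–17), AUA (18–20), ACC (21–23), GCC (24–26), UAG (27–29).
UAG is a stop codon; it begins at position 27.

27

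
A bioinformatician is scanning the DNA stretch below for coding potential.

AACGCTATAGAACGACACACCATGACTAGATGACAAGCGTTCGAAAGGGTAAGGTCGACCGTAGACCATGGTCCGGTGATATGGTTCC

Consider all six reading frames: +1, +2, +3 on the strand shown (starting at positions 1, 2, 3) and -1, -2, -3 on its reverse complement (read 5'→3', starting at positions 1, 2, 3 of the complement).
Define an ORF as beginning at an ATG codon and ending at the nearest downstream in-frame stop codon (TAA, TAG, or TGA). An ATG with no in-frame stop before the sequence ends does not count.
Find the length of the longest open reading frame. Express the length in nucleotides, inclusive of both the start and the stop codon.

Reverse complement (5'→3'): GGAACCATATCACCGGACCATGGTCTACGGTCGACCTTACCCTTTCGAACGCTTGTCATCTAGTCATGGTGTGTCGTTCTATAGCGTT
Frame +1: AAC GCT ATA GAA CGA CAC ACC ATG ACT AGA TGA CAA GCG TTC GAA AGG GTA AGG TCG ACC GTA GAC CAT GGT CCG GTG ATA TGG TTC — ATG at 22, stop TGA at 31 → 12 nt.
Frame +2: ACG CTA TAG AAC GAC ACA CCA TGA CTA GAT GAC AAG CGT TCG AAA GGG TAA GGT CGA CCG TAG ACC ATG GTC CGG TGA TAT GGT TCC — ATG at 68, stop TGA at 77 → 12 nt.
Frame +3: CGC TAT AGA ACG ACA CAC CAT GAC TAG ATG ACA AGC GTT CGA AAG GGT AAG GTC GAC CGT AGA CCA TGG TCC GGT GAT ATG GTT — no ATG→stop ORF.
Frame -1: GGA ACC ATA TCA CCG GAC CAT GGT CTA CGG TCG ACC TTA CCC TTT CGA ACG CTT GTC ATC TAG TCA TGG TGT GTC GTT CTA TAG CGT — no ATG→stop ORF.
Frame -2: GAA CCA TAT CAC CGG ACC ATG GTC TAC GGT CGA CCT TAC CCT TTC GAA CGC TTG TCA TCT AGT CAT GGT GTG TCG TTC TAT AGC GTT — no ATG→stop ORF.
Frame -3: AAC CAT ATC ACC GGA CCA TGG TCT ACG GTC GAC CTT ACC CTT TCG AAC GCT TGT CAT CTA GTC ATG GTG TGT CGT TCT ATA GCG — no ATG→stop ORF.
Longest: frame +1, positions 22–33, 12 nt = 4 codons = 3 aa. → 12 nucleotides.

12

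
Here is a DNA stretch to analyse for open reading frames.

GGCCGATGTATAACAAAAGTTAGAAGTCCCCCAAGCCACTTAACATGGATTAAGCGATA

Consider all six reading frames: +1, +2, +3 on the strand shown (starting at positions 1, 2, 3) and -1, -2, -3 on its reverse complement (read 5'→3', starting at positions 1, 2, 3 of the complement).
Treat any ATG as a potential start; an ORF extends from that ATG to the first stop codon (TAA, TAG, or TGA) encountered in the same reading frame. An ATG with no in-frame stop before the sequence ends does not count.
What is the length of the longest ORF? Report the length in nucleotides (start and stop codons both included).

Reverse complement (5'→3'): TATCGCTTAATCCATGTTAAGTGGCTTGGGGGACTTCTAACTTTTGTTATACATCGGCC
Frame +1: GGC CGA TGT ATA ACA AAA GTT AGA AGT CCC CCA AGC CAC TTA ACA TGG ATT AAG CGA — no ATG→stop ORF.
Frame +2: GCC GAT GTA TAA CAA AAG TTA GAA GTC CCC CAA GCC ACT TAA CAT GGA TTA AGC GAT — no ATG→stop ORF.
Frame +3: CCG ATG TAT AAC AAA AGT TAG AAG TCC CCC AAG CCA CTT AAC ATG GAT TAA GCG ATA — ATG at 6, stop TAG at 21 → 18 nt; ATG at 45, stop TAA at 51 → 9 nt.
Frame -1: TAT CGC TTA ATC CAT GTT AAG TGG CTT GGG GGA CTT CTA ACT TTT GTT ATA CAT CGG — no ATG→stop ORF.
Frame -2: ATC GCT TAA TCC ATG TTA AGT GGC TTG GGG GAC TTC TAA CTT TTG TTA TAC ATC GGC — ATG at 14, stop TAA at 38 → 27 nt.
Frame -3: TCG CTT AAT CCA TGT TAA GTG GCT TGG GGG ACT TCT AAC TTT TGT TAT ACA TCG GCC — no ATG→stop ORF.
Longest: frame -2, positions 14–40, 27 nt = 9 codons = 8 aa. → 27 nucleotides.

27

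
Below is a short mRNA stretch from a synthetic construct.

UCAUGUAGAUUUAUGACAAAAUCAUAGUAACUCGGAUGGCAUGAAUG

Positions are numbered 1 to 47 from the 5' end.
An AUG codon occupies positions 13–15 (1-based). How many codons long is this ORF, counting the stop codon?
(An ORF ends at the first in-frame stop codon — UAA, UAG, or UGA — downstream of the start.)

Codons from position 13: AUG (13–15), ACA (16–18), AAA (19–21), UCA (22–24), UAG (25–27).
UAG is the first in-frame stop; that's 5 codons including the stop.

5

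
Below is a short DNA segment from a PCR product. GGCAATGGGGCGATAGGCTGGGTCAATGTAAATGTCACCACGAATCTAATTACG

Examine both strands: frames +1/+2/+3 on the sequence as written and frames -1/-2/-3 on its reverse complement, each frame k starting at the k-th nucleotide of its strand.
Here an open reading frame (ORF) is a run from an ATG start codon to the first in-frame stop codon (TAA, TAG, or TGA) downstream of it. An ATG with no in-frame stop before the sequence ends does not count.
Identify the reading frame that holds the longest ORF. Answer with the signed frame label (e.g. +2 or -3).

Reverse complement (5'→3'): CGTAATTAGATTCGTGGTGACATTTACATTGACCCAGCCTATCGCCCCATTGCC
Frame +1: GGC AAT GGG GCG ATA GGC TGG GTC AAT GTA AAT GTC ACC ACG AAT CTA ATT ACG — no ATG→stop ORF.
Frame +2: GCA ATG GGG CGA TAG GCT GGG TCA ATG TAA ATG TCA CCA CGA ATC TAA TTA — ATG at 5, stop TAG at 14 → 12 nt; ATG at 26, stop TAA at 29 → 6 nt; ATG at 32, stop TAA at 47 → 18 nt.
Frame +3: CAA TGG GGC GAT AGG CTG GGT CAA TGT AAA TGT CAC CAC GAA TCT AAT TAC — no ATG→stop ORF.
Frame -1: CGT AAT TAG ATT CGT GGT GAC ATT TAC ATT GAC CCA GCC TAT CGC CCC ATT GCC — no ATG→stop ORF.
Frame -2: GTA ATT AGA TTC GTG GTG ACA TTT ACA TTG ACC CAG CCT ATC GCC CCA TTG — no ATG→stop ORF.
Frame -3: TAA TTA GAT TCG TGG TGA CAT TTA CAT TGA CCC AGC CTA TCG CCC CAT TGC — no ATG→stop ORF.
Longest ORF is 18 nt in frame +2 (positions 32–49).

+2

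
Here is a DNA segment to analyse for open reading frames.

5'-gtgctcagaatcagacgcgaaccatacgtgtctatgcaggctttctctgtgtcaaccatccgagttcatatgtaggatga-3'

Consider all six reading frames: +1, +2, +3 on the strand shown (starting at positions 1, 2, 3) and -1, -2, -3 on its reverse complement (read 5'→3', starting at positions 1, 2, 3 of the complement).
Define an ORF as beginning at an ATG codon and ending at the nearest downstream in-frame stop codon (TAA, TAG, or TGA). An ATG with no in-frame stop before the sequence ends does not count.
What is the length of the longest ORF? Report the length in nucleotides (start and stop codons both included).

Reverse complement (5'→3'): TCATCCTACATATGAACTCGGATGGTTGACACAGAGAAAGCCTGCATAGACACGTATGGTTCGCGTCTGATTCTGAGCAC
Frame +1: GTG CTC AGA ATC AGA CGC GAA CCA TAC GTG TCT ATG CAG GCT TTC TCT GTG TCA ACC ATC CGA GTT CAT ATG TAG GAT — ATG at 34, stop TAG at 73 → 42 nt; ATG at 70, stop TAG at 73 → 6 nt.
Frame +2: TGC TCA GAA TCA GAC GCG AAC CAT ACG TGT CTA TGC AGG CTT TCT CTG TGT CAA CCA TCC GAG TTC ATA TGT AGG ATG — no ATG→stop ORF.
Frame +3: GCT CAG AAT CAG ACG CGA ACC ATA CGT GTC TAT GCA GGC TTT CTC TGT GTC AAC CAT CCG AGT TCA TAT GTA GGA TGA — no ATG→stop ORF.
Frame -1: TCA TCC TAC ATA TGA ACT CGG ATG GTT GAC ACA GAG AAA GCC TGC ATA GAC ACG TAT GGT TCG CGT CTG ATT CTG AGC — no ATG→stop ORF.
Frame -2: CAT CCT ACA TAT GAA CTC GGA TGG TTG ACA CAG AGA AAG CCT GCA TAG ACA CGT ATG GTT CGC GTC TGA TTC TGA GCA — ATG at 56, stop TGA at 68 → 15 nt.
Frame -3: ATC CTA CAT ATG AAC TCG GAT GGT TGA CAC AGA GAA AGC CTG CAT AGA CAC GTA TGG TTC GCG TCT GAT TCT GAG CAC — ATG at 12, stop TGA at 27 → 18 nt.
Longest: frame +1, positions 34–75, 42 nt = 14 codons = 13 aa. → 42 nucleotides.

42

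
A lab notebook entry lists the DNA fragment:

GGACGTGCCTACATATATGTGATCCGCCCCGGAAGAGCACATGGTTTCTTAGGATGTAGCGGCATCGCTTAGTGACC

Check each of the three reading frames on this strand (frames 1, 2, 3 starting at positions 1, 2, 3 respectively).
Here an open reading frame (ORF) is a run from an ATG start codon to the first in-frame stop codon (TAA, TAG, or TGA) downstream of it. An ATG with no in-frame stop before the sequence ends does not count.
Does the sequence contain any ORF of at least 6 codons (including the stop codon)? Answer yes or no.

no

Frame 1: GGA CGT GCC TAC ATA TAT GTG ATC CGC CCC GGA AGA GCA CAT GGT TTC TTA GGA TGT AGC GGC ATC GCT TAG TGA — no ATG→stop ORF.
Frame 2: GAC GTG CCT ACA TAT ATG TGA TCC GCC CCG GAA GAG CAC ATG GTT TCT TAG GAT GTA GCG GCA TCG CTT AGT GAC — ATG at 17, stop TGA at 20 → 6 nt; ATG at 41, stop TAG at 50 → 12 nt.
Frame 3: ACG TGC CTA CAT ATA TGT GAT CCG CCC CGG AAG AGC ACA TGG TTT CTT AGG ATG TAG CGG CAT CGC TTA GTG ACC — ATG at 54, stop TAG at 57 → 6 nt.
Largest ORF found is 4 codons < 6, so no.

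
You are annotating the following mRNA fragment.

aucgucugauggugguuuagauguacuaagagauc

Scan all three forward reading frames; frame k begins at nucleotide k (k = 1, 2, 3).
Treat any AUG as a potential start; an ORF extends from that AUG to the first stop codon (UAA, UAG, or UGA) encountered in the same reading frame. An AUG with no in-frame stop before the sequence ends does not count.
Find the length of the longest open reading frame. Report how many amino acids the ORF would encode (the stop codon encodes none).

3

Frame 1: AUC GUC UGA UGG UGG UUU AGA UGU ACU AAG AGA — no AUG→stop ORF.
Frame 2: UCG UCU GAU GGU GGU UUA GAU GUA CUA AGA GAU — no AUG→stop ORF.
Frame 3: CGU CUG AUG GUG GUU UAG AUG UAC UAA GAG AUC — AUG at 9, stop UAG at 18 → 12 nt; AUG at 21, stop UAA at 27 → 9 nt.
Longest: frame 3, positions 9–20, 12 nt = 4 codons = 3 aa. → 3 amino acids.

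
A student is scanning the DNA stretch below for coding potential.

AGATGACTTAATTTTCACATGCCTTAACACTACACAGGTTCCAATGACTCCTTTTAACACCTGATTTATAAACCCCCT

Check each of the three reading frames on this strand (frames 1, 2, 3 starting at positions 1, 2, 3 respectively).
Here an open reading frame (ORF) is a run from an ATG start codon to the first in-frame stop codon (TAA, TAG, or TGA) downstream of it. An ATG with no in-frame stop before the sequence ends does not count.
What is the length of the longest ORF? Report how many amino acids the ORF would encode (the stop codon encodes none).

6

Frame 1: AGA TGA CTT AAT TTT CAC ATG CCT TAA CAC TAC ACA GGT TCC AAT GAC TCC TTT TAA CAC CTG ATT TAT AAA CCC CCT — ATG at 19, stop TAA at 25 → 9 nt.
Frame 2: GAT GAC TTA ATT TTC ACA TGC CTT AAC ACT ACA CAG GTT CCA ATG ACT CCT TTT AAC ACC TGA TTT ATA AAC CCC — ATG at 44, stop TGA at 62 → 21 nt.
Frame 3: ATG ACT TAA TTT TCA CAT GCC TTA ACA CTA CAC AGG TTC CAA TGA CTC CTT TTA ACA CCT GAT TTA TAA ACC CCC — ATG at 3, stop TAA at 9 → 9 nt.
Longest: frame 2, positions 44–64, 21 nt = 7 codons = 6 aa. → 6 amino acids.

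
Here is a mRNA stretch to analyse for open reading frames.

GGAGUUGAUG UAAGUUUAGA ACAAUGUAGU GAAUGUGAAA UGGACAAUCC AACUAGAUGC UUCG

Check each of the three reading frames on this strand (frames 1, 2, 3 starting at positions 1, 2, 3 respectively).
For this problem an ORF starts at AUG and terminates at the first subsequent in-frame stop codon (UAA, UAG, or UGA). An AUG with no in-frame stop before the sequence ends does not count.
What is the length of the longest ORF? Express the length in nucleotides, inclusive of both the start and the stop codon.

6

Frame 1: GGA GUU GAU GUA AGU UUA GAA CAA UGU AGU GAA UGU GAA AUG GAC AAU CCA ACU AGA UGC UUC — no AUG→stop ORF.
Frame 2: GAG UUG AUG UAA GUU UAG AAC AAU GUA GUG AAU GUG AAA UGG ACA AUC CAA CUA GAU GCU UCG — AUG at 8, stop UAA at 11 → 6 nt.
Frame 3: AGU UGA UGU AAG UUU AGA ACA AUG UAG UGA AUG UGA AAU GGA CAA UCC AAC UAG AUG CUU — AUG at 24, stop UAG at 27 → 6 nt; AUG at 33, stop UGA at 36 → 6 nt.
Longest: frame 2, positions 8–13, 6 nt = 2 codons = 1 aa. → 6 nucleotides.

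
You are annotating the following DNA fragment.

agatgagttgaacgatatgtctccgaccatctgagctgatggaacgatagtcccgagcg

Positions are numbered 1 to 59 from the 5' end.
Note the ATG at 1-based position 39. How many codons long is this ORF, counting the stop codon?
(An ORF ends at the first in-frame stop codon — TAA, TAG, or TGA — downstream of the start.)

Codons from position 39: ATG (39–41), GAA (42–44), CGA (45–47), TAG (48–50).
TAG is the first in-frame stop; that's 4 codons including the stop.

4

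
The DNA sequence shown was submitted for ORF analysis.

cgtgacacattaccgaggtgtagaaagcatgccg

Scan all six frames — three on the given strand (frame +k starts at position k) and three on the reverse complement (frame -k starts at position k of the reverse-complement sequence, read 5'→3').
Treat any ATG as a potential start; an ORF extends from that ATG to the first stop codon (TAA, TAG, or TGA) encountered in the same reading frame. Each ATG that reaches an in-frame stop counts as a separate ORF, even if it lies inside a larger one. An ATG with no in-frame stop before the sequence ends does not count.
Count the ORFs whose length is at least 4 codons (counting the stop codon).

Reverse complement (5'→3'): CGGCATGCTTTCTACACCTCGGTAATGTGTCACG
Frame +1: CGT GAC ACA TTA CCG AGG TGT AGA AAG CAT GCC — no ATG→stop ORF.
Frame +2: GTG ACA CAT TAC CGA GGT GTA GAA AGC ATG CCG — no ATG→stop ORF.
Frame +3: TGA CAC ATT ACC GAG GTG TAG AAA GCA TGC — no ATG→stop ORF.
Frame -1: CGG CAT GCT TTC TAC ACC TCG GTA ATG TGT CAC — no ATG→stop ORF.
Frame -2: GGC ATG CTT TCT ACA CCT CGG TAA TGT GTC ACG — ATG at 5, stop TAA at 23 → 21 nt.
Frame -3: GCA TGC TTT CTA CAC CTC GGT AAT GTG TCA — no ATG→stop ORF.
ORFs ≥ 4 codons: frame -2 5–25 (7 codons). Count = 1.

1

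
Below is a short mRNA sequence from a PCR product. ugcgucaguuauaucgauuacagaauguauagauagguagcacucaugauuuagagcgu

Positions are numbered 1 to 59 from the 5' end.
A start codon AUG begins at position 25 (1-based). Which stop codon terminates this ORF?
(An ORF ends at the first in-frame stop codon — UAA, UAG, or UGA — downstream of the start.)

Codons from position 25: AUG (25–27), UAU (28–30), AGA (31–33), UAG (34–36).
The first in-frame stop codon is UAG.

UAG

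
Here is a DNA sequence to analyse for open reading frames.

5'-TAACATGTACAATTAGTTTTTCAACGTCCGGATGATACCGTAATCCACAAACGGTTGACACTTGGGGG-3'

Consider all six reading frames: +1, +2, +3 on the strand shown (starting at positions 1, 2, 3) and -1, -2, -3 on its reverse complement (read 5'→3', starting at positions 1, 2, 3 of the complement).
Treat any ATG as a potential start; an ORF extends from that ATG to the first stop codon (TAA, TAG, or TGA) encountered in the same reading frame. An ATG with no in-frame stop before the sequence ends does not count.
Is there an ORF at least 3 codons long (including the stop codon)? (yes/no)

Reverse complement (5'→3'): CCCCCAAGTGTCAACCGTTTGTGGATTACGGTATCATCCGGACGTTGAAAAACTAATTGTACATGTTA
Frame +1: TAA CAT GTA CAA TTA GTT TTT CAA CGT CCG GAT GAT ACC GTA ATC CAC AAA CGG TTG ACA CTT GGG — no ATG→stop ORF.
Frame +2: AAC ATG TAC AAT TAG TTT TTC AAC GTC CGG ATG ATA CCG TAA TCC ACA AAC GGT TGA CAC TTG GGG — ATG at 5, stop TAG at 14 → 12 nt; ATG at 32, stop TAA at 41 → 12 nt.
Frame +3: ACA TGT ACA ATT AGT TTT TCA ACG TCC GGA TGA TAC CGT AAT CCA CAA ACG GTT GAC ACT TGG GGG — no ATG→stop ORF.
Frame -1: CCC CCA AGT GTC AAC CGT TTG TGG ATT ACG GTA TCA TCC GGA CGT TGA AAA ACT AAT TGT ACA TGT — no ATG→stop ORF.
Frame -2: CCC CAA GTG TCA ACC GTT TGT GGA TTA CGG TAT CAT CCG GAC GTT GAA AAA CTA ATT GTA CAT GTT — no ATG→stop ORF.
Frame -3: CCC AAG TGT CAA CCG TTT GTG GAT TAC GGT ATC ATC CGG ACG TTG AAA AAC TAA TTG TAC ATG TTA — no ATG→stop ORF.
Frame +2 has an ORF of 4 codons (positions 5–16) ≥ 3, so yes.

yes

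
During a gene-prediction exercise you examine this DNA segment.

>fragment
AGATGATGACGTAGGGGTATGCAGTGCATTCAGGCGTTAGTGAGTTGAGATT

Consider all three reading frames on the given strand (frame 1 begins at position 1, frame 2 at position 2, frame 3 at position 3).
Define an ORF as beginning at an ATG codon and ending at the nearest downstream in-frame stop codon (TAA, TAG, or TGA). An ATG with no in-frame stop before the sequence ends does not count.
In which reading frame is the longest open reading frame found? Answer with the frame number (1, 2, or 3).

1

Frame 1: AGA TGA TGA CGT AGG GGT ATG CAG TGC ATT CAG GCG TTA GTG AGT TGA GAT — ATG at 19, stop TGA at 46 → 30 nt.
Frame 2: GAT GAT GAC GTA GGG GTA TGC AGT GCA TTC AGG CGT TAG TGA GTT GAG ATT — no ATG→stop ORF.
Frame 3: ATG ATG ACG TAG GGG TAT GCA GTG CAT TCA GGC GTT AGT GAG TTG AGA — ATG at 3, stop TAG at 12 → 12 nt; ATG at 6, stop TAG at 12 → 9 nt.
Longest ORF is 30 nt in frame 1 (positions 19–48).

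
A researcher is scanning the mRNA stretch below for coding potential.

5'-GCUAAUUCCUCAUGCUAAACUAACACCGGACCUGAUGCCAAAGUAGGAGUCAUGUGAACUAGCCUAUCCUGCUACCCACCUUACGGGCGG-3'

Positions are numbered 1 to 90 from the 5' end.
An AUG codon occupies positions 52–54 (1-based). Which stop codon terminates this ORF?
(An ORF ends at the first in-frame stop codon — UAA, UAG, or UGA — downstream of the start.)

Codons from position 52: AUG (52–54), UGA (55–57).
The first in-frame stop codon is UGA.

UGA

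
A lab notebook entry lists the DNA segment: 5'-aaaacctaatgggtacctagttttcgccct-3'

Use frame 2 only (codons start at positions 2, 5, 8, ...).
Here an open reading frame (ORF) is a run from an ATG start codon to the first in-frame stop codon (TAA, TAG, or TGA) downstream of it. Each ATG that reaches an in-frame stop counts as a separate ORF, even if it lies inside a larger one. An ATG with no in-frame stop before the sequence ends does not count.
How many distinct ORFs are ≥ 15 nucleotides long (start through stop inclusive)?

Frame 2: AAA CCT AAT GGG TAC CTA GTT TTC GCC — no ATG→stop ORF.
No ORF reaches 15 nucleotides. Count = 0.

0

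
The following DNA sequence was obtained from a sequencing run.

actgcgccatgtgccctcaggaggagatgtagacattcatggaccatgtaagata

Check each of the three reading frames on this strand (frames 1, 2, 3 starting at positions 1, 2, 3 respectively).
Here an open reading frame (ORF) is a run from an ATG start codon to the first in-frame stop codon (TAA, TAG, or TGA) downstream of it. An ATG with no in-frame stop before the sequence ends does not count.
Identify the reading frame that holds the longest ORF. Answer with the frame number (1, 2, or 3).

Frame 1: ACT GCG CCA TGT GCC CTC AGG AGG AGA TGT AGA CAT TCA TGG ACC ATG TAA GAT — ATG at 46, stop TAA at 49 → 6 nt.
Frame 2: CTG CGC CAT GTG CCC TCA GGA GGA GAT GTA GAC ATT CAT GGA CCA TGT AAG ATA — no ATG→stop ORF.
Frame 3: TGC GCC ATG TGC CCT CAG GAG GAG ATG TAG ACA TTC ATG GAC CAT GTA AGA — ATG at 9, stop TAG at 30 → 24 nt; ATG at 27, stop TAG at 30 → 6 nt.
Longest ORF is 24 nt in frame 3 (positions 9–32).

3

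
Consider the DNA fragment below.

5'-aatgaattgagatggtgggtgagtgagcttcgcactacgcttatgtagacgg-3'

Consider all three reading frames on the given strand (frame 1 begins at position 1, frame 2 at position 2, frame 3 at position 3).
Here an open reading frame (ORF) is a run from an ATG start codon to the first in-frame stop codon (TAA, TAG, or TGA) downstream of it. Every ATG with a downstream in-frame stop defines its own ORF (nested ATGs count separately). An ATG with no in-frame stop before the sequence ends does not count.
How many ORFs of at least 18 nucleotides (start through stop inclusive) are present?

0

Frame 1: AAT GAA TTG AGA TGG TGG GTG AGT GAG CTT CGC ACT ACG CTT ATG TAG ACG — ATG at 43, stop TAG at 46 → 6 nt.
Frame 2: ATG AAT TGA GAT GGT GGG TGA GTG AGC TTC GCA CTA CGC TTA TGT AGA CGG — ATG at 2, stop TGA at 8 → 9 nt.
Frame 3: TGA ATT GAG ATG GTG GGT GAG TGA GCT TCG CAC TAC GCT TAT GTA GAC — ATG at 12, stop TGA at 24 → 15 nt.
No ORF reaches 18 nucleotides. Count = 0.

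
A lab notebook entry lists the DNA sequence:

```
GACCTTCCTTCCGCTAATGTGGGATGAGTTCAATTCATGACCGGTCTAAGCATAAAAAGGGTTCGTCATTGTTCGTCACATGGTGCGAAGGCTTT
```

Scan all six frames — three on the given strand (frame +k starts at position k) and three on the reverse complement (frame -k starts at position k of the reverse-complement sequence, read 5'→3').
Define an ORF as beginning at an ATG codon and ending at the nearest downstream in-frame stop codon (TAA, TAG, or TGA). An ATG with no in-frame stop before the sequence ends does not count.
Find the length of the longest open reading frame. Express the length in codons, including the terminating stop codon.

8

Reverse complement (5'→3'): AAAGCCTTCGCACCATGTGACGAACAATGACGAACCCTTTTTATGCTTAGACCGGTCATGAATTGAACTCATCCCACATTAGCGGAAGGAAGGTC
Frame +1: GAC CTT CCT TCC GCT AAT GTG GGA TGA GTT CAA TTC ATG ACC GGT CTA AGC ATA AAA AGG GTT CGT CAT TGT TCG TCA CAT GGT GCG AAG GCT — no ATG→stop ORF.
Frame +2: ACC TTC CTT CCG CTA ATG TGG GAT GAG TTC AAT TCA TGA CCG GTC TAA GCA TAA AAA GGG TTC GTC ATT GTT CGT CAC ATG GTG CGA AGG CTT — ATG at 17, stop TGA at 38 → 24 nt.
Frame +3: CCT TCC TTC CGC TAA TGT GGG ATG AGT TCA ATT CAT GAC CGG TCT AAG CAT AAA AAG GGT TCG TCA TTG TTC GTC ACA TGG TGC GAA GGC TTT — no ATG→stop ORF.
Frame -1: AAA GCC TTC GCA CCA TGT GAC GAA CAA TGA CGA ACC CTT TTT ATG CTT AGA CCG GTC ATG AAT TGA ACT CAT CCC ACA TTA GCG GAA GGA AGG — ATG at 43, stop TGA at 64 → 24 nt; ATG at 58, stop TGA at 64 → 9 nt.
Frame -2: AAG CCT TCG CAC CAT GTG ACG AAC AAT GAC GAA CCC TTT TTA TGC TTA GAC CGG TCA TGA ATT GAA CTC ATC CCA CAT TAG CGG AAG GAA GGT — no ATG→stop ORF.
Frame -3: AGC CTT CGC ACC ATG TGA CGA ACA ATG ACG AAC CCT TTT TAT GCT TAG ACC GGT CAT GAA TTG AAC TCA TCC CAC ATT AGC GGA AGG AAG GTC — ATG at 15, stop TGA at 18 → 6 nt; ATG at 27, stop TAG at 48 → 24 nt.
Longest: frame +2, positions 17–40, 24 nt = 8 codons = 7 aa. → 8 codons.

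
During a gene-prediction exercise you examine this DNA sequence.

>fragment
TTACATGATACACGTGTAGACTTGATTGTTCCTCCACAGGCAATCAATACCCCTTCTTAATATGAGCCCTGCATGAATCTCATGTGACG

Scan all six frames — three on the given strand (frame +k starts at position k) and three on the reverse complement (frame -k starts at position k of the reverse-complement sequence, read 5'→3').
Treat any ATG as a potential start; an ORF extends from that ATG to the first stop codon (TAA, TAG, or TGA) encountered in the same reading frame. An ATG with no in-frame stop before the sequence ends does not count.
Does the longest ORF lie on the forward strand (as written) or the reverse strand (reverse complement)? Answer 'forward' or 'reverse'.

reverse

Reverse complement (5'→3'): CGTCACATGAGATTCATGCAGGGCTCATATTAAGAAGGGGTATTGATTGCCTGTGGAGGAACAATCAAGTCTACACGTGTATCATGTAA
Frame +1: TTA CAT GAT ACA CGT GTA GAC TTG ATT GTT CCT CCA CAG GCA ATC AAT ACC CCT TCT TAA TAT GAG CCC TGC ATG AAT CTC ATG TGA — ATG at 73, stop TGA at 85 → 15 nt; ATG at 82, stop TGA at 85 → 6 nt.
Frame +2: TAC ATG ATA CAC GTG TAG ACT TGA TTG TTC CTC CAC AGG CAA TCA ATA CCC CTT CTT AAT ATG AGC CCT GCA TGA ATC TCA TGT GAC — ATG at 5, stop TAG at 17 → 15 nt; ATG at 62, stop TGA at 74 → 15 nt.
Frame +3: ACA TGA TAC ACG TGT AGA CTT GAT TGT TCC TCC ACA GGC AAT CAA TAC CCC TTC TTA ATA TGA GCC CTG CAT GAA TCT CAT GTG ACG — no ATG→stop ORF.
Frame -1: CGT CAC ATG AGA TTC ATG CAG GGC TCA TAT TAA GAA GGG GTA TTG ATT GCC TGT GGA GGA ACA ATC AAG TCT ACA CGT GTA TCA TGT — ATG at 7, stop TAA at 31 → 27 nt; ATG at 16, stop TAA at 31 → 18 nt.
Frame -2: GTC ACA TGA GAT TCA TGC AGG GCT CAT ATT AAG AAG GGG TAT TGA TTG CCT GTG GAG GAA CAA TCA AGT CTA CAC GTG TAT CAT GTA — no ATG→stop ORF.
Frame -3: TCA CAT GAG ATT CAT GCA GGG CTC ATA TTA AGA AGG GGT ATT GAT TGC CTG TGG AGG AAC AAT CAA GTC TAC ACG TGT ATC ATG TAA — ATG at 84, stop TAA at 87 → 6 nt.
Forward-strand max 15 nt; reverse-strand max 27 nt. The reverse strand has the longer ORF.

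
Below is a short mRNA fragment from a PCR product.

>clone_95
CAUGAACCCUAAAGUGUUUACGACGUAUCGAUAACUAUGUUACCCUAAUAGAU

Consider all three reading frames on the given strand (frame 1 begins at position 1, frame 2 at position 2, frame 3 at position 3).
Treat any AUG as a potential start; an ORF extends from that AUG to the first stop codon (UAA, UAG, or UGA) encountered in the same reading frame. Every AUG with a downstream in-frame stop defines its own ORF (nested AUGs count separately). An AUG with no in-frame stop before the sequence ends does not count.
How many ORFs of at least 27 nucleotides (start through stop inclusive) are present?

1

Frame 1: CAU GAA CCC UAA AGU GUU UAC GAC GUA UCG AUA ACU AUG UUA CCC UAA UAG — AUG at 37, stop UAA at 46 → 12 nt.
Frame 2: AUG AAC CCU AAA GUG UUU ACG ACG UAU CGA UAA CUA UGU UAC CCU AAU AGA — AUG at 2, stop UAA at 32 → 33 nt.
Frame 3: UGA ACC CUA AAG UGU UUA CGA CGU AUC GAU AAC UAU GUU ACC CUA AUA GAU — no AUG→stop ORF.
ORFs ≥ 27 nucleotides: frame 2 2–34 (33 nucleotides). Count = 1.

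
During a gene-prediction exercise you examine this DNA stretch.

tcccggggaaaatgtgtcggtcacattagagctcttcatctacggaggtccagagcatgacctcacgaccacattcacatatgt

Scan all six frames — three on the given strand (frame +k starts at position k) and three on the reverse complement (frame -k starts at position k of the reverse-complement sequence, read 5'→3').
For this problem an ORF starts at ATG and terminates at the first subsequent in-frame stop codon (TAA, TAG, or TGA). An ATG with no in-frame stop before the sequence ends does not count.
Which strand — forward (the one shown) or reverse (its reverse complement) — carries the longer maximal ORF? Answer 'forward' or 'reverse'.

Reverse complement (5'→3'): ACATATGTGAATGTGGTCGTGAGGTCATGCTCTGGACCTCCGTAGATGAAGAGCTCTAATGTGACCGACACATTTTCCCCGGGA
Frame +1: TCC CGG GGA AAA TGT GTC GGT CAC ATT AGA GCT CTT CAT CTA CGG AGG TCC AGA GCA TGA CCT CAC GAC CAC ATT CAC ATA TGT — no ATG→stop ORF.
Frame +2: CCC GGG GAA AAT GTG TCG GTC ACA TTA GAG CTC TTC ATC TAC GGA GGT CCA GAG CAT GAC CTC ACG ACC ACA TTC ACA TAT — no ATG→stop ORF.
Frame +3: CCG GGG AAA ATG TGT CGG TCA CAT TAG AGC TCT TCA TCT ACG GAG GTC CAG AGC ATG ACC TCA CGA CCA CAT TCA CAT ATG — ATG at 12, stop TAG at 27 → 18 nt.
Frame -1: ACA TAT GTG AAT GTG GTC GTG AGG TCA TGC TCT GGA CCT CCG TAG ATG AAG AGC TCT AAT GTG ACC GAC ACA TTT TCC CCG GGA — no ATG→stop ORF.
Frame -2: CAT ATG TGA ATG TGG TCG TGA GGT CAT GCT CTG GAC CTC CGT AGA TGA AGA GCT CTA ATG TGA CCG ACA CAT TTT CCC CGG — ATG at 5, stop TGA at 8 → 6 nt; ATG at 11, stop TGA at 20 → 12 nt; ATG at 59, stop TGA at 62 → 6 nt.
Frame -3: ATA TGT GAA TGT GGT CGT GAG GTC ATG CTC TGG ACC TCC GTA GAT GAA GAG CTC TAA TGT GAC CGA CAC ATT TTC CCC GGG — ATG at 27, stop TAA at 57 → 33 nt.
Forward-strand max 18 nt; reverse-strand max 33 nt. The reverse strand has the longer ORF.

reverse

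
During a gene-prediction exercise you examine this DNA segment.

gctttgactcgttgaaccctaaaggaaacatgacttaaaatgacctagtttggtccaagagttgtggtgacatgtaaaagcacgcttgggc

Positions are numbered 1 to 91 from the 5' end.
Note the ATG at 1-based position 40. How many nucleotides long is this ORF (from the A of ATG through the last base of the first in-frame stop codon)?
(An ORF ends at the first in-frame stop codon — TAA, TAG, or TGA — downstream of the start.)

Codons from position 40: ATG (40–42), ACC (43–45), TAG (46–48).
TAG is the first in-frame stop; ORF spans 40–48, 9 nucleotides.

9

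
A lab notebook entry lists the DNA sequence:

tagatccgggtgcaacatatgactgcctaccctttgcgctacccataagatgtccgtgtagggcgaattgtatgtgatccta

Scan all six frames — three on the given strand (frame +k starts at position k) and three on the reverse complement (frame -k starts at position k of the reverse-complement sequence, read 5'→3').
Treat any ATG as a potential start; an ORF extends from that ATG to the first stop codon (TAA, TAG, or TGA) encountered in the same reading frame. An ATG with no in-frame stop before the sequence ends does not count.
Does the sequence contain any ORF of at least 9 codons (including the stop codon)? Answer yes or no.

Reverse complement (5'→3'): TAGGATCACATACAATTCGCCCTACACGGACATCTTATGGGTAGCGCAAAGGGTAGGCAGTCATATGTTGCACCCGGATCTA
Frame +1: TAG ATC CGG GTG CAA CAT ATG ACT GCC TAC CCT TTG CGC TAC CCA TAA GAT GTC CGT GTA GGG CGA ATT GTA TGT GAT CCT — ATG at 19, stop TAA at 46 → 30 nt.
Frame +2: AGA TCC GGG TGC AAC ATA TGA CTG CCT ACC CTT TGC GCT ACC CAT AAG ATG TCC GTG TAG GGC GAA TTG TAT GTG ATC CTA — ATG at 50, stop TAG at 59 → 12 nt.
Frame +3: GAT CCG GGT GCA ACA TAT GAC TGC CTA CCC TTT GCG CTA CCC ATA AGA TGT CCG TGT AGG GCG AAT TGT ATG TGA TCC — ATG at 72, stop TGA at 75 → 6 nt.
Frame -1: TAG GAT CAC ATA CAA TTC GCC CTA CAC GGA CAT CTT ATG GGT AGC GCA AAG GGT AGG CAG TCA TAT GTT GCA CCC GGA TCT — no ATG→stop ORF.
Frame -2: AGG ATC ACA TAC AAT TCG CCC TAC ACG GAC ATC TTA TGG GTA GCG CAA AGG GTA GGC AGT CAT ATG TTG CAC CCG GAT CTA — no ATG→stop ORF.
Frame -3: GGA TCA CAT ACA ATT CGC CCT ACA CGG ACA TCT TAT GGG TAG CGC AAA GGG TAG GCA GTC ATA TGT TGC ACC CGG ATC — no ATG→stop ORF.
Frame +1 has an ORF of 10 codons (positions 19–48) ≥ 9, so yes.

yes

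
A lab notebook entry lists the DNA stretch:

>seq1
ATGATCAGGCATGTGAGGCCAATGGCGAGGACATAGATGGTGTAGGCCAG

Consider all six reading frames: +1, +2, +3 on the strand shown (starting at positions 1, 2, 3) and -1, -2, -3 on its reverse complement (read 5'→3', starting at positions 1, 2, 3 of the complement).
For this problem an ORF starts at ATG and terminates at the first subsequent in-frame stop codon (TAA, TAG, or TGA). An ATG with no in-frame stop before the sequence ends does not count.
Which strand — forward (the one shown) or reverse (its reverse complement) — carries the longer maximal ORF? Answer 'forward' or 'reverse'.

Reverse complement (5'→3'): CTGGCCTACACCATCTATGTCCTCGCCATTGGCCTCACATGCCTGATCAT
Frame +1: ATG ATC AGG CAT GTG AGG CCA ATG GCG AGG ACA TAG ATG GTG TAG GCC — ATG at 1, stop TAG at 34 → 36 nt; ATG at 22, stop TAG at 34 → 15 nt; ATG at 37, stop TAG at 43 → 9 nt.
Frame +2: TGA TCA GGC ATG TGA GGC CAA TGG CGA GGA CAT AGA TGG TGT AGG CCA — ATG at 11, stop TGA at 14 → 6 nt.
Frame +3: GAT CAG GCA TGT GAG GCC AAT GGC GAG GAC ATA GAT GGT GTA GGC CAG — no ATG→stop ORF.
Frame -1: CTG GCC TAC ACC ATC TAT GTC CTC GCC ATT GGC CTC ACA TGC CTG ATC — no ATG→stop ORF.
Frame -2: TGG CCT ACA CCA TCT ATG TCC TCG CCA TTG GCC TCA CAT GCC TGA TCA — ATG at 17, stop TGA at 44 → 30 nt.
Frame -3: GGC CTA CAC CAT CTA TGT CCT CGC CAT TGG CCT CAC ATG CCT GAT CAT — no ATG→stop ORF.
Forward-strand max 36 nt; reverse-strand max 30 nt. The forward strand has the longer ORF.

forward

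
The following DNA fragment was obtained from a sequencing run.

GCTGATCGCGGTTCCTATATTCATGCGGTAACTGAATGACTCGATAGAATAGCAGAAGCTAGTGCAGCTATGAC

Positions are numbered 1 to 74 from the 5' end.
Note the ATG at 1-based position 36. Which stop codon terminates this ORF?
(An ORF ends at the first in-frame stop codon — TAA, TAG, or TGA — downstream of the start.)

TAG

Codons from position 36: ATG (36–38), ACT (39–41), CGA (42–44), TAG (45–47).
The first in-frame stop codon is TAG.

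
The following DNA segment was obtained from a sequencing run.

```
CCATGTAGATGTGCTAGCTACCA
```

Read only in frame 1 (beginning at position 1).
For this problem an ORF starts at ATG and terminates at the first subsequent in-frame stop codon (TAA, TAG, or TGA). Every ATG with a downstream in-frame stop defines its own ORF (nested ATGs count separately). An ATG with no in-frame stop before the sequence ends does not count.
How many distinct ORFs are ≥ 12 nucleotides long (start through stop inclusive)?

Frame 1: CCA TGT AGA TGT GCT AGC TAC — no ATG→stop ORF.
No ORF reaches 12 nucleotides. Count = 0.

0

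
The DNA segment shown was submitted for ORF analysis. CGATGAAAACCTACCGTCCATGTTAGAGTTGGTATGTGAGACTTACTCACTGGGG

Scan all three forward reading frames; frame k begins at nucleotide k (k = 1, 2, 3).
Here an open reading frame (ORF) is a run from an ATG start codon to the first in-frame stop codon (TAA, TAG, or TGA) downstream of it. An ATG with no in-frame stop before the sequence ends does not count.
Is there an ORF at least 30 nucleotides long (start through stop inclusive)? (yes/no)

Frame 1: CGA TGA AAA CCT ACC GTC CAT GTT AGA GTT GGT ATG TGA GAC TTA CTC ACT GGG — ATG at 34, stop TGA at 37 → 6 nt.
Frame 2: GAT GAA AAC CTA CCG TCC ATG TTA GAG TTG GTA TGT GAG ACT TAC TCA CTG GGG — no ATG→stop ORF.
Frame 3: ATG AAA ACC TAC CGT CCA TGT TAG AGT TGG TAT GTG AGA CTT ACT CAC TGG — ATG at 3, stop TAG at 24 → 24 nt.
Largest ORF found is 24 nucleotides < 30, so no.

no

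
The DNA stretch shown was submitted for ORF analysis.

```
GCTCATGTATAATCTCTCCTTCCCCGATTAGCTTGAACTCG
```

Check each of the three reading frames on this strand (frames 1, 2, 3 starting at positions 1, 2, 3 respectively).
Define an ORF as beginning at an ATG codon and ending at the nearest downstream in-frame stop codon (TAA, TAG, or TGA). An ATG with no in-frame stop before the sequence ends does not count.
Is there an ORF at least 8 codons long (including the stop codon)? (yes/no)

yes

Frame 1: GCT CAT GTA TAA TCT CTC CTT CCC CGA TTA GCT TGA ACT — no ATG→stop ORF.
Frame 2: CTC ATG TAT AAT CTC TCC TTC CCC GAT TAG CTT GAA CTC — ATG at 5, stop TAG at 29 → 27 nt.
Frame 3: TCA TGT ATA ATC TCT CCT TCC CCG ATT AGC TTG AAC TCG — no ATG→stop ORF.
Frame 2 has an ORF of 9 codons (positions 5–31) ≥ 8, so yes.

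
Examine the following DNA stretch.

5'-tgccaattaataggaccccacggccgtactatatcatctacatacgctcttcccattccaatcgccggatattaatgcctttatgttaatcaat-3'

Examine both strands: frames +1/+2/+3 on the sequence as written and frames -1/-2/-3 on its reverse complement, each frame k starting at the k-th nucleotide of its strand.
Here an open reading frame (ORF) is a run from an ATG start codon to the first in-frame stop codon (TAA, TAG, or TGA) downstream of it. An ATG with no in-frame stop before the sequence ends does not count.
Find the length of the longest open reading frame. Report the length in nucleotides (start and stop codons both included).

15

Reverse complement (5'→3'): ATTGATTAACATAAAGGCATTAATATCCGGCGATTGGAATGGGAAGAGCGTATGTAGATGATATAGTACGGCCGTGGGGTCCTATTAATTGGCA
Frame +1: TGC CAA TTA ATA GGA CCC CAC GGC CGT ACT ATA TCA TCT ACA TAC GCT CTT CCC ATT CCA ATC GCC GGA TAT TAA TGC CTT TAT GTT AAT CAA — no ATG→stop ORF.
Frame +2: GCC AAT TAA TAG GAC CCC ACG GCC GTA CTA TAT CAT CTA CAT ACG CTC TTC CCA TTC CAA TCG CCG GAT ATT AAT GCC TTT ATG TTA ATC AAT — no ATG→stop ORF.
Frame +3: CCA ATT AAT AGG ACC CCA CGG CCG TAC TAT ATC ATC TAC ATA CGC TCT TCC CAT TCC AAT CGC CGG ATA TTA ATG CCT TTA TGT TAA TCA — ATG at 75, stop TAA at 87 → 15 nt.
Frame -1: ATT GAT TAA CAT AAA GGC ATT AAT ATC CGG CGA TTG GAA TGG GAA GAG CGT ATG TAG ATG ATA TAG TAC GGC CGT GGG GTC CTA TTA ATT GGC — ATG at 52, stop TAG at 55 → 6 nt; ATG at 58, stop TAG at 64 → 9 nt.
Frame -2: TTG ATT AAC ATA AAG GCA TTA ATA TCC GGC GAT TGG AAT GGG AAG AGC GTA TGT AGA TGA TAT AGT ACG GCC GTG GGG TCC TAT TAA TTG GCA — no ATG→stop ORF.
Frame -3: TGA TTA ACA TAA AGG CAT TAA TAT CCG GCG ATT GGA ATG GGA AGA GCG TAT GTA GAT GAT ATA GTA CGG CCG TGG GGT CCT ATT AAT TGG — no ATG→stop ORF.
Longest: frame +3, positions 75–89, 15 nt = 5 codons = 4 aa. → 15 nucleotides.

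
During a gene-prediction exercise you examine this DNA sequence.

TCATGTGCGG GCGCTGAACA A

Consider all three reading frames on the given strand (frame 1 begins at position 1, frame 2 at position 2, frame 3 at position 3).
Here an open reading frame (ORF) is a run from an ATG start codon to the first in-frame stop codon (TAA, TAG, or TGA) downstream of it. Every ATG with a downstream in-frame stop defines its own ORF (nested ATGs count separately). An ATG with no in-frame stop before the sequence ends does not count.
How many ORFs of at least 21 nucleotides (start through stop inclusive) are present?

Frame 1: TCA TGT GCG GGC GCT GAA CAA — no ATG→stop ORF.
Frame 2: CAT GTG CGG GCG CTG AAC — no ATG→stop ORF.
Frame 3: ATG TGC GGG CGC TGA ACA — ATG at 3, stop TGA at 15 → 15 nt.
No ORF reaches 21 nucleotides. Count = 0.

0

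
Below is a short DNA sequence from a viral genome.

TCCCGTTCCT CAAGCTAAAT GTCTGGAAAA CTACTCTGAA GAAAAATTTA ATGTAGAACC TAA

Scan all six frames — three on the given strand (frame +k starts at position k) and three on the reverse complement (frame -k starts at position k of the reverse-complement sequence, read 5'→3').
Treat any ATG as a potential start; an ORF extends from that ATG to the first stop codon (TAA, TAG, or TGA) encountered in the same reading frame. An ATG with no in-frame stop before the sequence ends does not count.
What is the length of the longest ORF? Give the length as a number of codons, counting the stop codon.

7

Reverse complement (5'→3'): TTAGGTTCTACATTAAATTTTTCTTCAGAGTAGTTTTCCAGACATTTAGCTTGAGGAACGGGA
Frame +1: TCC CGT TCC TCA AGC TAA ATG TCT GGA AAA CTA CTC TGA AGA AAA ATT TAA TGT AGA ACC TAA — ATG at 19, stop TGA at 37 → 21 nt.
Frame +2: CCC GTT CCT CAA GCT AAA TGT CTG GAA AAC TAC TCT GAA GAA AAA TTT AAT GTA GAA CCT — no ATG→stop ORF.
Frame +3: CCG TTC CTC AAG CTA AAT GTC TGG AAA ACT ACT CTG AAG AAA AAT TTA ATG TAG AAC CTA — ATG at 51, stop TAG at 54 → 6 nt.
Frame -1: TTA GGT TCT ACA TTA AAT TTT TCT TCA GAG TAG TTT TCC AGA CAT TTA GCT TGA GGA ACG GGA — no ATG→stop ORF.
Frame -2: TAG GTT CTA CAT TAA ATT TTT CTT CAG AGT AGT TTT CCA GAC ATT TAG CTT GAG GAA CGG — no ATG→stop ORF.
Frame -3: AGG TTC TAC ATT AAA TTT TTC TTC AGA GTA GTT TTC CAG ACA TTT AGC TTG AGG AAC GGG — no ATG→stop ORF.
Longest: frame +1, positions 19–39, 21 nt = 7 codons = 6 aa. → 7 codons.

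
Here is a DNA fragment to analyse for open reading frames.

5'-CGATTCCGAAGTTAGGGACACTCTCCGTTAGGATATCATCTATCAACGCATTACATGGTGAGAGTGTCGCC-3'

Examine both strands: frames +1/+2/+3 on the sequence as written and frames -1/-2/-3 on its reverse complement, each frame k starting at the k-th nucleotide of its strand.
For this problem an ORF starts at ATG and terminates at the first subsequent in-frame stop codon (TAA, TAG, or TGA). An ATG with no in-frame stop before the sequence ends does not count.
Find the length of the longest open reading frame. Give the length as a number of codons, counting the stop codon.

4

Reverse complement (5'→3'): GGCGACACTCTCACCATGTAATGCGTTGATAGATGATATCCTAACGGAGAGTGTCCCTAACTTCGGAATCG
Frame +1: CGA TTC CGA AGT TAG GGA CAC TCT CCG TTA GGA TAT CAT CTA TCA ACG CAT TAC ATG GTG AGA GTG TCG — no ATG→stop ORF.
Frame +2: GAT TCC GAA GTT AGG GAC ACT CTC CGT TAG GAT ATC ATC TAT CAA CGC ATT ACA TGG TGA GAG TGT CGC — no ATG→stop ORF.
Frame +3: ATT CCG AAG TTA GGG ACA CTC TCC GTT AGG ATA TCA TCT ATC AAC GCA TTA CAT GGT GAG AGT GTC GCC — no ATG→stop ORF.
Frame -1: GGC GAC ACT CTC ACC ATG TAA TGC GTT GAT AGA TGA TAT CCT AAC GGA GAG TGT CCC TAA CTT CGG AAT — ATG at 16, stop TAA at 19 → 6 nt.
Frame -2: GCG ACA CTC TCA CCA TGT AAT GCG TTG ATA GAT GAT ATC CTA ACG GAG AGT GTC CCT AAC TTC GGA ATC — no ATG→stop ORF.
Frame -3: CGA CAC TCT CAC CAT GTA ATG CGT TGA TAG ATG ATA TCC TAA CGG AGA GTG TCC CTA ACT TCG GAA TCG — ATG at 21, stop TGA at 27 → 9 nt; ATG at 33, stop TAA at 42 → 12 nt.
Longest: frame -3, positions 33–44, 12 nt = 4 codons = 3 aa. → 4 codons.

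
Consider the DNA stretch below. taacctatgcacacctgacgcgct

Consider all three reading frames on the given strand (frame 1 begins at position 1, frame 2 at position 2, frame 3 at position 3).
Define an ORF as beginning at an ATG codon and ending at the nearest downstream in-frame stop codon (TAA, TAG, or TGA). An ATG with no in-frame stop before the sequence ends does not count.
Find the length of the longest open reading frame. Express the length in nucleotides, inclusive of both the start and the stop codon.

Frame 1: TAA CCT ATG CAC ACC TGA CGC GCT — ATG at 7, stop TGA at 16 → 12 nt.
Frame 2: AAC CTA TGC ACA CCT GAC GCG — no ATG→stop ORF.
Frame 3: ACC TAT GCA CAC CTG ACG CGC — no ATG→stop ORF.
Longest: frame 1, positions 7–18, 12 nt = 4 codons = 3 aa. → 12 nucleotides.

12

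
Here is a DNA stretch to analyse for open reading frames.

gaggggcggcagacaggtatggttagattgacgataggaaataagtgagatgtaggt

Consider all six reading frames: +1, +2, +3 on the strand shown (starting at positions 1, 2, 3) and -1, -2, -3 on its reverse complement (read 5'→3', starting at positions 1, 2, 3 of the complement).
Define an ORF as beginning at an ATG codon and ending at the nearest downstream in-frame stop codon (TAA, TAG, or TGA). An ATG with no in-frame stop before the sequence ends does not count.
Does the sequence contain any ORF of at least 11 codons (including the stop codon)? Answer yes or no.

Reverse complement (5'→3'): ACCTACATCTCACTTATTTCCTATCGTCAATCTAACCATACCTGTCTGCCGCCCCTC
Frame +1: GAG GGG CGG CAG ACA GGT ATG GTT AGA TTG ACG ATA GGA AAT AAG TGA GAT GTA GGT — ATG at 19, stop TGA at 46 → 30 nt.
Frame +2: AGG GGC GGC AGA CAG GTA TGG TTA GAT TGA CGA TAG GAA ATA AGT GAG ATG TAG — ATG at 50, stop TAG at 53 → 6 nt.
Frame +3: GGG GCG GCA GAC AGG TAT GGT TAG ATT GAC GAT AGG AAA TAA GTG AGA TGT AGG — no ATG→stop ORF.
Frame -1: ACC TAC ATC TCA CTT ATT TCC TAT CGT CAA TCT AAC CAT ACC TGT CTG CCG CCC CTC — no ATG→stop ORF.
Frame -2: CCT ACA TCT CAC TTA TTT CCT ATC GTC AAT CTA ACC ATA CCT GTC TGC CGC CCC — no ATG→stop ORF.
Frame -3: CTA CAT CTC ACT TAT TTC CTA TCG TCA ATC TAA CCA TAC CTG TCT GCC GCC CCT — no ATG→stop ORF.
Largest ORF found is 10 codons < 11, so no.

no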